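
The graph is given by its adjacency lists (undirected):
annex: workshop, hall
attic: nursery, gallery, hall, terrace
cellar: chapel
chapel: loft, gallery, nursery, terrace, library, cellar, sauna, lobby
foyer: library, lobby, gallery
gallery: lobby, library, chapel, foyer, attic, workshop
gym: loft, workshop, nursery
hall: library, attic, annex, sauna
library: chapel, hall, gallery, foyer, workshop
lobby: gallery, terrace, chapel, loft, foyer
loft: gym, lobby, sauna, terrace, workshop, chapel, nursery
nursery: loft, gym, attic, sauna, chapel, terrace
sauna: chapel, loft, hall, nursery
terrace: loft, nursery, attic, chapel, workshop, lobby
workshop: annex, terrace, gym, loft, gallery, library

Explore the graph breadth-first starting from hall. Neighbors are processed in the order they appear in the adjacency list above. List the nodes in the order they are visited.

Visit hall; enqueue library, attic, annex, sauna → queue [library, attic, annex, sauna]
Visit library; enqueue chapel, gallery, foyer, workshop → queue [attic, annex, sauna, chapel, gallery, foyer, workshop]
Visit attic; enqueue nursery, terrace → queue [annex, sauna, chapel, gallery, foyer, workshop, nursery, terrace]
Visit annex → queue [sauna, chapel, gallery, foyer, workshop, nursery, terrace]
Visit sauna; enqueue loft → queue [chapel, gallery, foyer, workshop, nursery, terrace, loft]
Visit chapel; enqueue cellar, lobby → queue [gallery, foyer, workshop, nursery, terrace, loft, cellar, lobby]
Visit gallery → queue [foyer, workshop, nursery, terrace, loft, cellar, lobby]
Visit foyer → queue [workshop, nursery, terrace, loft, cellar, lobby]
Visit workshop; enqueue gym → queue [nursery, terrace, loft, cellar, lobby, gym]
Visit nursery → queue [terrace, loft, cellar, lobby, gym]
Visit terrace → queue [loft, cellar, lobby, gym]
Visit loft → queue [cellar, lobby, gym]
Visit cellar → queue [lobby, gym]
Visit lobby → queue [gym]
Visit gym → queue []

hall → library → attic → annex → sauna → chapel → gallery → foyer → workshop → nursery → terrace → loft → cellar → lobby → gym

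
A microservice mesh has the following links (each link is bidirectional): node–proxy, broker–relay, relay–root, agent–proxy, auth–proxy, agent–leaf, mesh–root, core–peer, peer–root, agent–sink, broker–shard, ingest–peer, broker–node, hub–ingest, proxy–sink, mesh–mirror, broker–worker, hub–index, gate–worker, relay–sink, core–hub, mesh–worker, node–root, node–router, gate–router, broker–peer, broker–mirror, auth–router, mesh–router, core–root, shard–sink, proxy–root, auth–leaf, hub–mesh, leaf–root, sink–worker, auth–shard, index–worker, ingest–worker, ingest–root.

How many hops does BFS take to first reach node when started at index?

3

Level 0: index
Level 1: hub, worker
Level 2: broker, core, gate, ingest, mesh, sink
Level 3: agent, mirror, node, peer, proxy, relay, root, router, shard
Level 4: auth, leaf
node first appears at level 3.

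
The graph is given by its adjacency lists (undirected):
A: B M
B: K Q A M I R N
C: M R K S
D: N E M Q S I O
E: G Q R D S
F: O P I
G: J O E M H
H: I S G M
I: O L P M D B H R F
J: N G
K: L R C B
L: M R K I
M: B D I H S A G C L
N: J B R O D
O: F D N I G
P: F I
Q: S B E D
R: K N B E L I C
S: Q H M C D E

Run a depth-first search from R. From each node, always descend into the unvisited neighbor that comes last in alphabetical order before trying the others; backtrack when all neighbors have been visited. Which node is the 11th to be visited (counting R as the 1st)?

G

Visit R
R → N
N → O
O → I
I → P
P → F
I → M
M → S
S → Q
Q → E
E → G
G → J
G → H
E → D
Q → B
B → K
K → L
K → C
B → A

Visit order: R, N, O, I, P, F, M, S, Q, E, G, J, H, D, B, K, L, C, A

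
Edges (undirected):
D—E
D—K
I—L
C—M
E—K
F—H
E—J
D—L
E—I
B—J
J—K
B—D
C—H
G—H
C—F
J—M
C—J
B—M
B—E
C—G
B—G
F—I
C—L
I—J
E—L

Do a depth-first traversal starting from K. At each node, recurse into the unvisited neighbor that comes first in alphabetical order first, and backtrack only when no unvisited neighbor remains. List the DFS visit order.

K, D, B, E, I, F, C, G, H, J, M, L

Visit K
K → D
D → B
B → E
E → I
I → F
F → C
C → G
G → H
C → J
J → M
C → L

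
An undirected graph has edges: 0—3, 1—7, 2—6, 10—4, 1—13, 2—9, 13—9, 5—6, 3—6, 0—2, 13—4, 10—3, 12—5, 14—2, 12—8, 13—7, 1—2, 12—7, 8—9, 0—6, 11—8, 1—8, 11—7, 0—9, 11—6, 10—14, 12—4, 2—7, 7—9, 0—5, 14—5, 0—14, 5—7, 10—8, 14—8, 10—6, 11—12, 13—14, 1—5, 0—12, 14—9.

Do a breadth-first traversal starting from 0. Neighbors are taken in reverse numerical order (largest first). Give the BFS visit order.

Visit 0; enqueue 14, 12, 9, 6, 5, 3, 2 → queue [14, 12, 9, 6, 5, 3, 2]
Visit 14; enqueue 13, 10, 8 → queue [12, 9, 6, 5, 3, 2, 13, 10, 8]
Visit 12; enqueue 11, 7, 4 → queue [9, 6, 5, 3, 2, 13, 10, 8, 11, 7, 4]
Visit 9 → queue [6, 5, 3, 2, 13, 10, 8, 11, 7, 4]
Visit 6 → queue [5, 3, 2, 13, 10, 8, 11, 7, 4]
Visit 5; enqueue 1 → queue [3, 2, 13, 10, 8, 11, 7, 4, 1]
Visit 3 → queue [2, 13, 10, 8, 11, 7, 4, 1]
Visit 2 → queue [13, 10, 8, 11, 7, 4, 1]
Visit 13 → queue [10, 8, 11, 7, 4, 1]
Visit 10 → queue [8, 11, 7, 4, 1]
Visit 8 → queue [11, 7, 4, 1]
Visit 11 → queue [7, 4, 1]
Visit 7 → queue [4, 1]
Visit 4 → queue [1]
Visit 1 → queue []

0 -> 14 -> 12 -> 9 -> 6 -> 5 -> 3 -> 2 -> 13 -> 10 -> 8 -> 11 -> 7 -> 4 -> 1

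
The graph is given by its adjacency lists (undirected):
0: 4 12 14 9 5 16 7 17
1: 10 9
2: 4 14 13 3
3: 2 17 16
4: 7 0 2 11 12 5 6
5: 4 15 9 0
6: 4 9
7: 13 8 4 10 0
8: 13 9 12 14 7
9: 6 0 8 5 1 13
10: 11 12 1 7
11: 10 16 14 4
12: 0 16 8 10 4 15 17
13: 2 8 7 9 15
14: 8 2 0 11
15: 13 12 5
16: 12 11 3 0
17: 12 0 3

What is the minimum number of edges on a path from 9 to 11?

3

Level 0: 9
Level 1: 0, 1, 5, 6, 8, 13
Level 2: 2, 4, 7, 10, 12, 14, 15, 16, 17
Level 3: 3, 11
11 first appears at level 3.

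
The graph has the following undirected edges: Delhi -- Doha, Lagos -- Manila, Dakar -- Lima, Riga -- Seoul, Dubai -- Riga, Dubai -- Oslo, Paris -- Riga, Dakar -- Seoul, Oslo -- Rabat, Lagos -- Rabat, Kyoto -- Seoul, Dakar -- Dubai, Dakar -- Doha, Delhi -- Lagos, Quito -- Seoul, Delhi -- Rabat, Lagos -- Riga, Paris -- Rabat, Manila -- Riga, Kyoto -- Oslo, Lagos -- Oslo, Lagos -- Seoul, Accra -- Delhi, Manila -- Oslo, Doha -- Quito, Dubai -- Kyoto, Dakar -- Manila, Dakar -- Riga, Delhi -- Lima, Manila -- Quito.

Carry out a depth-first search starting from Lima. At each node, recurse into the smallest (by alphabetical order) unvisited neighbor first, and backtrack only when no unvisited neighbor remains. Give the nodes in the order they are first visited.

Lima, Dakar, Doha, Delhi, Accra, Lagos, Manila, Oslo, Dubai, Kyoto, Seoul, Quito, Riga, Paris, Rabat

Visit Lima
Lima → Dakar
Dakar → Doha
Doha → Delhi
Delhi → Accra
Delhi → Lagos
Lagos → Manila
Manila → Oslo
Oslo → Dubai
Dubai → Kyoto
Kyoto → Seoul
Seoul → Quito
Seoul → Riga
Riga → Paris
Paris → Rabat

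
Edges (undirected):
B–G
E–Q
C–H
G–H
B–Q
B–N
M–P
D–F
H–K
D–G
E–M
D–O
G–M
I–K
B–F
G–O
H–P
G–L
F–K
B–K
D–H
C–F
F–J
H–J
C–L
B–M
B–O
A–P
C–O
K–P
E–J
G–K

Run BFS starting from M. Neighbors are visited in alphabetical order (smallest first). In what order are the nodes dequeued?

M, B, E, G, P, F, K, N, O, Q, J, D, H, L, A, C, I

Visit M; enqueue B, E, G, P → queue [B, E, G, P]
Visit B; enqueue F, K, N, O, Q → queue [E, G, P, F, K, N, O, Q]
Visit E; enqueue J → queue [G, P, F, K, N, O, Q, J]
Visit G; enqueue D, H, L → queue [P, F, K, N, O, Q, J, D, H, L]
Visit P; enqueue A → queue [F, K, N, O, Q, J, D, H, L, A]
Visit F; enqueue C → queue [K, N, O, Q, J, D, H, L, A, C]
Visit K; enqueue I → queue [N, O, Q, J, D, H, L, A, C, I]
Visit N → queue [O, Q, J, D, H, L, A, C, I]
Visit O → queue [Q, J, D, H, L, A, C, I]
Visit Q → queue [J, D, H, L, A, C, I]
Visit J → queue [D, H, L, A, C, I]
Visit D → queue [H, L, A, C, I]
Visit H → queue [L, A, C, I]
Visit L → queue [A, C, I]
Visit A → queue [C, I]
Visit C → queue [I]
Visit I → queue []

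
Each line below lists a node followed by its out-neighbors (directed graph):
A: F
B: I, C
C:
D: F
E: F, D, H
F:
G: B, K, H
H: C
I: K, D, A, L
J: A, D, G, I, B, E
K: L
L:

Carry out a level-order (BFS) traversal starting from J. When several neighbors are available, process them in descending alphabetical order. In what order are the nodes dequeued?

Visit J; enqueue I, G, E, D, B, A → queue [I, G, E, D, B, A]
Visit I; enqueue L, K → queue [G, E, D, B, A, L, K]
Visit G; enqueue H → queue [E, D, B, A, L, K, H]
Visit E; enqueue F → queue [D, B, A, L, K, H, F]
Visit D → queue [B, A, L, K, H, F]
Visit B; enqueue C → queue [A, L, K, H, F, C]
Visit A → queue [L, K, H, F, C]
Visit L → queue [K, H, F, C]
Visit K → queue [H, F, C]
Visit H → queue [F, C]
Visit F → queue [C]
Visit C → queue []

J, I, G, E, D, B, A, L, K, H, F, C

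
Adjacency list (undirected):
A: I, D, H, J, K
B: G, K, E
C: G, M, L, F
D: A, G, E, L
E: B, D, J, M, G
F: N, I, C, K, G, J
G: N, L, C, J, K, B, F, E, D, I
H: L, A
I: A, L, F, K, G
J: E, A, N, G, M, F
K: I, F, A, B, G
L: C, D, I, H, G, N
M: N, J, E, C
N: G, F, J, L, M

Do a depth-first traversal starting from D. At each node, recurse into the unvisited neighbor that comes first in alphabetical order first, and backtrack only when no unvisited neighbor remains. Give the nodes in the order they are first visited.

D, A, H, L, C, F, G, B, E, J, M, N, K, I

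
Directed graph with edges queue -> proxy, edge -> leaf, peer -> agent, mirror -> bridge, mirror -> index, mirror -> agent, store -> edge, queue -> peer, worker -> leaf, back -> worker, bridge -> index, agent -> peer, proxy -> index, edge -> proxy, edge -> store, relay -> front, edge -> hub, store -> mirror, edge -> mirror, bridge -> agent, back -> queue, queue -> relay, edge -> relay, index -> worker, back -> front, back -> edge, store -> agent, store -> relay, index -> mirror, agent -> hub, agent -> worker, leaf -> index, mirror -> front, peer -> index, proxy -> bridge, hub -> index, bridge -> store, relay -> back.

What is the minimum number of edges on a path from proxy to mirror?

2

Level 0: proxy
Level 1: bridge, index
Level 2: agent, mirror, store, worker
Level 3: edge, front, hub, leaf, peer, relay
Level 4: back
Level 5: queue
mirror first appears at level 2.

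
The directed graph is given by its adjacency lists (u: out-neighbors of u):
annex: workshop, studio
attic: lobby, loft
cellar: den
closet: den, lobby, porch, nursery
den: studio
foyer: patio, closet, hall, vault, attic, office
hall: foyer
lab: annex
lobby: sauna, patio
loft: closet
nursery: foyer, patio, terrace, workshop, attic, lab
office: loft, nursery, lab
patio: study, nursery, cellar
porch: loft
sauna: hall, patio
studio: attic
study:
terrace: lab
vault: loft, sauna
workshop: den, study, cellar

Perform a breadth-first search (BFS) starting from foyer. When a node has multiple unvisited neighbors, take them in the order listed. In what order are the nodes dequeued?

Visit foyer; enqueue patio, closet, hall, vault, attic, office → queue [patio, closet, hall, vault, attic, office]
Visit patio; enqueue study, nursery, cellar → queue [closet, hall, vault, attic, office, study, nursery, cellar]
Visit closet; enqueue den, lobby, porch → queue [hall, vault, attic, office, study, nursery, cellar, den, lobby, porch]
Visit hall → queue [vault, attic, office, study, nursery, cellar, den, lobby, porch]
Visit vault; enqueue loft, sauna → queue [attic, office, study, nursery, cellar, den, lobby, porch, loft, sauna]
Visit attic → queue [office, study, nursery, cellar, den, lobby, porch, loft, sauna]
Visit office; enqueue lab → queue [study, nursery, cellar, den, lobby, porch, loft, sauna, lab]
Visit study → queue [nursery, cellar, den, lobby, porch, loft, sauna, lab]
Visit nursery; enqueue terrace, workshop → queue [cellar, den, lobby, porch, loft, sauna, lab, terrace, workshop]
Visit cellar → queue [den, lobby, porch, loft, sauna, lab, terrace, workshop]
Visit den; enqueue studio → queue [lobby, porch, loft, sauna, lab, terrace, workshop, studio]
Visit lobby → queue [porch, loft, sauna, lab, terrace, workshop, studio]
Visit porch → queue [loft, sauna, lab, terrace, workshop, studio]
Visit loft → queue [sauna, lab, terrace, workshop, studio]
Visit sauna → queue [lab, terrace, workshop, studio]
Visit lab; enqueue annex → queue [terrace, workshop, studio, annex]
Visit terrace → queue [workshop, studio, annex]
Visit workshop → queue [studio, annex]
Visit studio → queue [annex]
Visit annex → queue []

foyer → patio → closet → hall → vault → attic → office → study → nursery → cellar → den → lobby → porch → loft → sauna → lab → terrace → workshop → studio → annex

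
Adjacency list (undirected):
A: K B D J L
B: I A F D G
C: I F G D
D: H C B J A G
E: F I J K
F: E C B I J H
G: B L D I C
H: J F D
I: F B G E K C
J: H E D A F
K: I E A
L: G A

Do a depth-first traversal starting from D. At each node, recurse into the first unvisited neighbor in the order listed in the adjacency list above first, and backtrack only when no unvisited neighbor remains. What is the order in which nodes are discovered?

D, H, J, E, F, C, I, B, A, K, L, G

Visit D
D → H
H → J
J → E
E → F
F → C
C → I
I → B
B → A
A → K
A → L
L → G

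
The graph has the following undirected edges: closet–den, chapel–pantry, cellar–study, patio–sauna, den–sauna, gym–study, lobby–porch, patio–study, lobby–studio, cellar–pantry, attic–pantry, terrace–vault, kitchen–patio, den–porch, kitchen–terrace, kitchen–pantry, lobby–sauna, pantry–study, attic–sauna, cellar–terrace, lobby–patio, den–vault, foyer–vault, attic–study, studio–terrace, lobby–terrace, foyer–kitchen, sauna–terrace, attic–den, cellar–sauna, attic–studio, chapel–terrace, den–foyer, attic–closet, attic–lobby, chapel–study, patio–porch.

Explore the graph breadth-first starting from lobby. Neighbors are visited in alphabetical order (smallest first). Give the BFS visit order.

Visit lobby; enqueue attic, patio, porch, sauna, studio, terrace → queue [attic, patio, porch, sauna, studio, terrace]
Visit attic; enqueue closet, den, pantry, study → queue [patio, porch, sauna, studio, terrace, closet, den, pantry, study]
Visit patio; enqueue kitchen → queue [porch, sauna, studio, terrace, closet, den, pantry, study, kitchen]
Visit porch → queue [sauna, studio, terrace, closet, den, pantry, study, kitchen]
Visit sauna; enqueue cellar → queue [studio, terrace, closet, den, pantry, study, kitchen, cellar]
Visit studio → queue [terrace, closet, den, pantry, study, kitchen, cellar]
Visit terrace; enqueue chapel, vault → queue [closet, den, pantry, study, kitchen, cellar, chapel, vault]
Visit closet → queue [den, pantry, study, kitchen, cellar, chapel, vault]
Visit den; enqueue foyer → queue [pantry, study, kitchen, cellar, chapel, vault, foyer]
Visit pantry → queue [study, kitchen, cellar, chapel, vault, foyer]
Visit study; enqueue gym → queue [kitchen, cellar, chapel, vault, foyer, gym]
Visit kitchen → queue [cellar, chapel, vault, foyer, gym]
Visit cellar → queue [chapel, vault, foyer, gym]
Visit chapel → queue [vault, foyer, gym]
Visit vault → queue [foyer, gym]
Visit foyer → queue [gym]
Visit gym → queue []

lobby attic patio porch sauna studio terrace closet den pantry study kitchen cellar chapel vault foyer gym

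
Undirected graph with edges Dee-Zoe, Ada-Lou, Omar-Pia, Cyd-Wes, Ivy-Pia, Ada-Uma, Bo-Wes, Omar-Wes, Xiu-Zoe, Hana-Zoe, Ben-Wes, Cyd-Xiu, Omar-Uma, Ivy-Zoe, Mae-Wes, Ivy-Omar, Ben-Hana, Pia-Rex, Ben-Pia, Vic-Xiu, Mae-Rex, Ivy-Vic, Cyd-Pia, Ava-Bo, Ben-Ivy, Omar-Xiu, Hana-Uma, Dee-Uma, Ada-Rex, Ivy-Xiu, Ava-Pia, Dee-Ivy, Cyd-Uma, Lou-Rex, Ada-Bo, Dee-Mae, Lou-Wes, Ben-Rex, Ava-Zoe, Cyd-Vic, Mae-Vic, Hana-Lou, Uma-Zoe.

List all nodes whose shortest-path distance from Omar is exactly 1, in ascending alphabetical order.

Ivy, Pia, Uma, Wes, Xiu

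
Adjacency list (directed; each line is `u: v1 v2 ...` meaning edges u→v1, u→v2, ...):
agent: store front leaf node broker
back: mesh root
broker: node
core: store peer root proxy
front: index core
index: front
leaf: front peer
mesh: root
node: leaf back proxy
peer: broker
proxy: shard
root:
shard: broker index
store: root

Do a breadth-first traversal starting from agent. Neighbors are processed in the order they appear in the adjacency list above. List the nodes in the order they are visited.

agent → store → front → leaf → node → broker → root → index → core → peer → back → proxy → mesh → shard

Visit agent; enqueue store, front, leaf, node, broker → queue [store, front, leaf, node, broker]
Visit store; enqueue root → queue [front, leaf, node, broker, root]
Visit front; enqueue index, core → queue [leaf, node, broker, root, index, core]
Visit leaf; enqueue peer → queue [node, broker, root, index, core, peer]
Visit node; enqueue back, proxy → queue [broker, root, index, core, peer, back, proxy]
Visit broker → queue [root, index, core, peer, back, proxy]
Visit root → queue [index, core, peer, back, proxy]
Visit index → queue [core, peer, back, proxy]
Visit core → queue [peer, back, proxy]
Visit peer → queue [back, proxy]
Visit back; enqueue mesh → queue [proxy, mesh]
Visit proxy; enqueue shard → queue [mesh, shard]
Visit mesh → queue [shard]
Visit shard → queue []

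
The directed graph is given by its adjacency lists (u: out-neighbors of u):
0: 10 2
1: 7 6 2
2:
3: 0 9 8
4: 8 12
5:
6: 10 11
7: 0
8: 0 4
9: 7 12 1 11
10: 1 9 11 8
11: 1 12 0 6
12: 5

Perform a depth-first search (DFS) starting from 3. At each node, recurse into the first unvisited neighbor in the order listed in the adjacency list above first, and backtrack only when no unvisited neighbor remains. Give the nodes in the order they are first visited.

3, 0, 10, 1, 7, 6, 11, 12, 5, 2, 9, 8, 4

Visit 3
3 → 0
0 → 10
10 → 1
1 → 7
1 → 6
6 → 11
11 → 12
12 → 5
1 → 2
10 → 9
10 → 8
8 → 4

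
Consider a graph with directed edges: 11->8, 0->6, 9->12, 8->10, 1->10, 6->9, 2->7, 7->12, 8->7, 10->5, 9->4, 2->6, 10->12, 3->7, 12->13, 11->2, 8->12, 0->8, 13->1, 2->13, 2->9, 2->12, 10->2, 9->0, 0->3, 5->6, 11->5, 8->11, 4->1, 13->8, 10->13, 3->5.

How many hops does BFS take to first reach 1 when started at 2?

Level 0: 2
Level 1: 6, 7, 9, 12, 13
Level 2: 0, 1, 4, 8
Level 3: 3, 10, 11
Level 4: 5
1 first appears at level 2.

2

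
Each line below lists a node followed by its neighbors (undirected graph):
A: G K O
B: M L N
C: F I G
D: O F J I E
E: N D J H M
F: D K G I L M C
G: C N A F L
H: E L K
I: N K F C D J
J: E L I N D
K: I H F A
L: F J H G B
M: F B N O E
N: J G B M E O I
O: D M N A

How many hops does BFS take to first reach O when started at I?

Level 0: I
Level 1: C, D, F, J, K, N
Level 2: A, B, E, G, H, L, M, O
O first appears at level 2.

2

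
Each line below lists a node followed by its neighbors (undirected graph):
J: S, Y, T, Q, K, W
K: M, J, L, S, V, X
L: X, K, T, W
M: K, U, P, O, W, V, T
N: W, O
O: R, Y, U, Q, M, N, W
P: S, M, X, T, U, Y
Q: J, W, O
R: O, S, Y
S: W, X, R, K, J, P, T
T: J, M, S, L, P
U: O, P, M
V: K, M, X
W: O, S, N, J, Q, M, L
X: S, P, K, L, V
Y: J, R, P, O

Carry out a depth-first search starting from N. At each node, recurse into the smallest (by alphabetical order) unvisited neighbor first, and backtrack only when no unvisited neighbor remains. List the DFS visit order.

N → O → M → K → J → Q → W → L → T → P → S → R → Y → X → V → U

Visit N
N → O
O → M
M → K
K → J
J → Q
Q → W
W → L
L → T
T → P
P → S
S → R
R → Y
S → X
X → V
P → U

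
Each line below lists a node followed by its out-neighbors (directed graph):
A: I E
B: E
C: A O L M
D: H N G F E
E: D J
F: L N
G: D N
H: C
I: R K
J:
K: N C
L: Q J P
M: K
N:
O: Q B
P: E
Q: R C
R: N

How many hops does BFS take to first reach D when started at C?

3

Level 0: C
Level 1: A, L, M, O
Level 2: B, E, I, J, K, P, Q
Level 3: D, N, R
Level 4: F, G, H
D first appears at level 3.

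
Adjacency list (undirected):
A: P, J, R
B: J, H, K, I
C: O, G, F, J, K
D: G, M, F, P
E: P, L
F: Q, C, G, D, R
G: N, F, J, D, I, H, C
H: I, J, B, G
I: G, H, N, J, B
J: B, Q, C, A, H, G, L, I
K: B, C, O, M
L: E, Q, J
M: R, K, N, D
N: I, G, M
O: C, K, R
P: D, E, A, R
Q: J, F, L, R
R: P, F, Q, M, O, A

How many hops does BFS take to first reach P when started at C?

3

Level 0: C
Level 1: F, G, J, K, O
Level 2: A, B, D, H, I, L, M, N, Q, R
Level 3: E, P
P first appears at level 3.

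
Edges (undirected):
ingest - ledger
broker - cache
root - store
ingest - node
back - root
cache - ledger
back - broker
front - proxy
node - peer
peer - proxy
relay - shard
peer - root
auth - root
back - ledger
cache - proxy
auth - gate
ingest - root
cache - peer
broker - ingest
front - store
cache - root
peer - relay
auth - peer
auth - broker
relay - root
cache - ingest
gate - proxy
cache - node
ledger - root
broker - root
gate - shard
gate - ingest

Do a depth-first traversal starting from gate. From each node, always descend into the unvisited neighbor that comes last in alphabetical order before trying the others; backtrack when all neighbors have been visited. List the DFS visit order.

gate -> shard -> relay -> root -> store -> front -> proxy -> peer -> node -> ingest -> ledger -> cache -> broker -> back -> auth

Visit gate
gate → shard
shard → relay
relay → root
root → store
store → front
front → proxy
proxy → peer
peer → node
node → ingest
ingest → ledger
ledger → cache
cache → broker
broker → back
broker → auth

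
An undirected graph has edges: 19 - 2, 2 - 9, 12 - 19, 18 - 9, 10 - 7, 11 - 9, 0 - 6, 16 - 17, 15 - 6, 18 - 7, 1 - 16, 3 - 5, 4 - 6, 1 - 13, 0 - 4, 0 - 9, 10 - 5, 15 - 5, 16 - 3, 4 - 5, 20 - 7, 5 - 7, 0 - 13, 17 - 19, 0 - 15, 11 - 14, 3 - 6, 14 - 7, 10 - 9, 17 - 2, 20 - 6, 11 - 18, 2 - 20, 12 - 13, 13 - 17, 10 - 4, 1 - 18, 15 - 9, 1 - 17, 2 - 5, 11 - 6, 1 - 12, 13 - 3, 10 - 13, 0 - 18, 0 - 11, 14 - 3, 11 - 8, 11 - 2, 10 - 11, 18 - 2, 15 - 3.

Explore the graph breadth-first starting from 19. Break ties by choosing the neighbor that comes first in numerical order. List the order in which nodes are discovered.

19 -> 2 -> 12 -> 17 -> 5 -> 9 -> 11 -> 18 -> 20 -> 1 -> 13 -> 16 -> 3 -> 4 -> 7 -> 10 -> 15 -> 0 -> 6 -> 8 -> 14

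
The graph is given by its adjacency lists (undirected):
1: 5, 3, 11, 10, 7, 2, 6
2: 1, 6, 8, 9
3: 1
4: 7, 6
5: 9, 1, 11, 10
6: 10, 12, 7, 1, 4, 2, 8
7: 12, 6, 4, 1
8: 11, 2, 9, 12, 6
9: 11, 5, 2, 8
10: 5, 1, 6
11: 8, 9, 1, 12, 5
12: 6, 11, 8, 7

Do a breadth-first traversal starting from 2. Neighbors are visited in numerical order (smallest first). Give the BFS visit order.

Visit 2; enqueue 1, 6, 8, 9 → queue [1, 6, 8, 9]
Visit 1; enqueue 3, 5, 7, 10, 11 → queue [6, 8, 9, 3, 5, 7, 10, 11]
Visit 6; enqueue 4, 12 → queue [8, 9, 3, 5, 7, 10, 11, 4, 12]
Visit 8 → queue [9, 3, 5, 7, 10, 11, 4, 12]
Visit 9 → queue [3, 5, 7, 10, 11, 4, 12]
Visit 3 → queue [5, 7, 10, 11, 4, 12]
Visit 5 → queue [7, 10, 11, 4, 12]
Visit 7 → queue [10, 11, 4, 12]
Visit 10 → queue [11, 4, 12]
Visit 11 → queue [4, 12]
Visit 4 → queue [12]
Visit 12 → queue []

2, 1, 6, 8, 9, 3, 5, 7, 10, 11, 4, 12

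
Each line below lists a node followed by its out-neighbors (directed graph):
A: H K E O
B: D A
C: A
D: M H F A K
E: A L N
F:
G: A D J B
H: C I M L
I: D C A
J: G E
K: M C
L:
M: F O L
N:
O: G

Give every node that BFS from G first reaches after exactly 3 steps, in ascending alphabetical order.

Level 0: G
Level 1: A, B, D, J
Level 2: E, F, H, K, M, O
Level 3: C, I, L, N

C, I, L, N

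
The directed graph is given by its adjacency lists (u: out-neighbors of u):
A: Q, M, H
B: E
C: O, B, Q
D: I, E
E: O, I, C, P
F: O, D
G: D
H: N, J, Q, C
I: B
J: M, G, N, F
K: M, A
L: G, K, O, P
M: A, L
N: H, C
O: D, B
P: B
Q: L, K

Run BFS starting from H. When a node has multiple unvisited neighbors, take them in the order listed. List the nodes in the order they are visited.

H N J Q C M G F L K O B A D P E I

Visit H; enqueue N, J, Q, C → queue [N, J, Q, C]
Visit N → queue [J, Q, C]
Visit J; enqueue M, G, F → queue [Q, C, M, G, F]
Visit Q; enqueue L, K → queue [C, M, G, F, L, K]
Visit C; enqueue O, B → queue [M, G, F, L, K, O, B]
Visit M; enqueue A → queue [G, F, L, K, O, B, A]
Visit G; enqueue D → queue [F, L, K, O, B, A, D]
Visit F → queue [L, K, O, B, A, D]
Visit L; enqueue P → queue [K, O, B, A, D, P]
Visit K → queue [O, B, A, D, P]
Visit O → queue [B, A, D, P]
Visit B; enqueue E → queue [A, D, P, E]
Visit A → queue [D, P, E]
Visit D; enqueue I → queue [P, E, I]
Visit P → queue [E, I]
Visit E → queue [I]
Visit I → queue []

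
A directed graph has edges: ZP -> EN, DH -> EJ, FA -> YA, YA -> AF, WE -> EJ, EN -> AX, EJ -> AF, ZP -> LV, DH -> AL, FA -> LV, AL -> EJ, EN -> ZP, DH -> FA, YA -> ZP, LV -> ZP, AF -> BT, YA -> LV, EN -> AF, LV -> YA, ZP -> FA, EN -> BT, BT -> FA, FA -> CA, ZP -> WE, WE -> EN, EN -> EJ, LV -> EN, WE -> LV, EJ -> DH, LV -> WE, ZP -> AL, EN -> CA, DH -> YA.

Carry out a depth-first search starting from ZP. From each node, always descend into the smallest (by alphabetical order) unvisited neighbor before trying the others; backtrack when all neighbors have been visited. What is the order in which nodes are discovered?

Visit ZP
ZP → AL
AL → EJ
EJ → AF
AF → BT
BT → FA
FA → CA
FA → LV
LV → EN
EN → AX
LV → WE
LV → YA
EJ → DH

ZP, AL, EJ, AF, BT, FA, CA, LV, EN, AX, WE, YA, DH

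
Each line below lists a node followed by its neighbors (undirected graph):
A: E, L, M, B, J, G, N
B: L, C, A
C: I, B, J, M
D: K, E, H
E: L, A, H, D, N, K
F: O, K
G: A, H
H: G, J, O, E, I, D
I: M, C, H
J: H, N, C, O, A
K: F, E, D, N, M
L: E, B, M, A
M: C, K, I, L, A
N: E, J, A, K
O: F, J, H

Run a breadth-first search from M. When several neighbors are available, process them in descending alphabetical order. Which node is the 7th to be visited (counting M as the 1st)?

Visit M; enqueue L, K, I, C, A → queue [L, K, I, C, A]
Visit L; enqueue E, B → queue [K, I, C, A, E, B]
Visit K; enqueue N, F, D → queue [I, C, A, E, B, N, F, D]
Visit I; enqueue H → queue [C, A, E, B, N, F, D, H]
Visit C; enqueue J → queue [A, E, B, N, F, D, H, J]
Visit A; enqueue G → queue [E, B, N, F, D, H, J, G]
Visit E → queue [B, N, F, D, H, J, G]
Visit B → queue [N, F, D, H, J, G]
Visit N → queue [F, D, H, J, G]
Visit F; enqueue O → queue [D, H, J, G, O]
Visit D → queue [H, J, G, O]
Visit H → queue [J, G, O]
Visit J → queue [G, O]
Visit G → queue [O]
Visit O → queue []

Visit order: M, L, K, I, C, A, E, B, N, F, D, H, J, G, O

E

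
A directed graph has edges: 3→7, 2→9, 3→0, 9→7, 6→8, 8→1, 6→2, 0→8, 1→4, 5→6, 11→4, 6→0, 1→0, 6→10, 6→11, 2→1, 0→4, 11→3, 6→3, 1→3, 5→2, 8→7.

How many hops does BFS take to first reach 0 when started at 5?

2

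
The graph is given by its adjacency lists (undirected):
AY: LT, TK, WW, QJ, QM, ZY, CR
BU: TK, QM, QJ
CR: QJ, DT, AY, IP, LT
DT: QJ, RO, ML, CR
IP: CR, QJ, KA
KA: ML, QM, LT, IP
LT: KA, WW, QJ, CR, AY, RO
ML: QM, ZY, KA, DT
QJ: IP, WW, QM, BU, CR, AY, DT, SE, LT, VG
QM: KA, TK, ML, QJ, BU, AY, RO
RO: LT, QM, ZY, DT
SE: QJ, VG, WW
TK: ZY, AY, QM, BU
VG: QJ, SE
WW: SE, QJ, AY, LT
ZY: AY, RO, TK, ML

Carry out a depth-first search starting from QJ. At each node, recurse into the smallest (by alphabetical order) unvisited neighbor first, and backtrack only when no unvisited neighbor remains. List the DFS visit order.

Visit QJ
QJ → AY
AY → CR
CR → DT
DT → ML
ML → KA
KA → IP
KA → LT
LT → RO
RO → QM
QM → BU
BU → TK
TK → ZY
LT → WW
WW → SE
SE → VG

QJ -> AY -> CR -> DT -> ML -> KA -> IP -> LT -> RO -> QM -> BU -> TK -> ZY -> WW -> SE -> VG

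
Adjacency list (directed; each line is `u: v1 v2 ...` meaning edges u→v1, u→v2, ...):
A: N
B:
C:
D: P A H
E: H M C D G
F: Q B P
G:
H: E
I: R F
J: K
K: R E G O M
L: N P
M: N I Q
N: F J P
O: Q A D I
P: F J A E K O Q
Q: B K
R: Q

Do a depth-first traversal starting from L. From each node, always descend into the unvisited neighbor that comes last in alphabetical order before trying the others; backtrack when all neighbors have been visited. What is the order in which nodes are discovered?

L, P, Q, K, R, O, I, F, B, D, H, E, M, N, J, G, C, A

Visit L
L → P
P → Q
Q → K
K → R
K → O
O → I
I → F
F → B
O → D
D → H
H → E
E → M
M → N
N → J
E → G
E → C
D → A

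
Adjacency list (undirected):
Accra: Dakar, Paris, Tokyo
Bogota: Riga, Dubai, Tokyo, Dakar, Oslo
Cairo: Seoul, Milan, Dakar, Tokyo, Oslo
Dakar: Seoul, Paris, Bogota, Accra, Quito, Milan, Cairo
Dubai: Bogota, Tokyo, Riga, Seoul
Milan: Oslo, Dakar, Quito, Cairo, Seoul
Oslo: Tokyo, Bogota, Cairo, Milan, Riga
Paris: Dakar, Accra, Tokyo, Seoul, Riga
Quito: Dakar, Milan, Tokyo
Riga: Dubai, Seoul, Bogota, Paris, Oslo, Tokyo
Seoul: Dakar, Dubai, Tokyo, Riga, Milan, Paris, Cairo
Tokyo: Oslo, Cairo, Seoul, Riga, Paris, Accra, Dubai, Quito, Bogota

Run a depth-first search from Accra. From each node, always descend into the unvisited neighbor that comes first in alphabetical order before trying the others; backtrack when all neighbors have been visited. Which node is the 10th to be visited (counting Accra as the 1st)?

Tokyo

Visit Accra
Accra → Dakar
Dakar → Bogota
Bogota → Dubai
Dubai → Riga
Riga → Oslo
Oslo → Cairo
Cairo → Milan
Milan → Quito
Quito → Tokyo
Tokyo → Paris
Paris → Seoul

Visit order: Accra, Dakar, Bogota, Dubai, Riga, Oslo, Cairo, Milan, Quito, Tokyo, Paris, Seoul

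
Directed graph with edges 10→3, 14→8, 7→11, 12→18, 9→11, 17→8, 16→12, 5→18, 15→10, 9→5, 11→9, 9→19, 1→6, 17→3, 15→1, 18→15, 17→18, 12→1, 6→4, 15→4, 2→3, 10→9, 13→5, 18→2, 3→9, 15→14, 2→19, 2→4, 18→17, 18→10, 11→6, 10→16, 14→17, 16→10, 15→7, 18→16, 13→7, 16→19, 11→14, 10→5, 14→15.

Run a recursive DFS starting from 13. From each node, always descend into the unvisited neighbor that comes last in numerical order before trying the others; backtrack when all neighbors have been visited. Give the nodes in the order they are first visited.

Visit 13
13 → 7
7 → 11
11 → 14
14 → 17
17 → 18
18 → 16
16 → 19
16 → 12
12 → 1
1 → 6
6 → 4
16 → 10
10 → 9
9 → 5
10 → 3
18 → 15
18 → 2
17 → 8

13 -> 7 -> 11 -> 14 -> 17 -> 18 -> 16 -> 19 -> 12 -> 1 -> 6 -> 4 -> 10 -> 9 -> 5 -> 3 -> 15 -> 2 -> 8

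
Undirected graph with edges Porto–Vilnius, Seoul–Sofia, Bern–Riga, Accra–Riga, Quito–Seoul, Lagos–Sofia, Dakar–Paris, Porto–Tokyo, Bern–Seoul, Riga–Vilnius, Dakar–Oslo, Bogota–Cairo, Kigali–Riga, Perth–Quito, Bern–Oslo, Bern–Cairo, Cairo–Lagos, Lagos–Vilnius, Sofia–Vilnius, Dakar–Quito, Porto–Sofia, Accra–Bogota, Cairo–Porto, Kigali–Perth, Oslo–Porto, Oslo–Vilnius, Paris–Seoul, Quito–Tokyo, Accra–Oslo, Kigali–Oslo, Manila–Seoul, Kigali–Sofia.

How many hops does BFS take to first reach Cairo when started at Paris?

Level 0: Paris
Level 1: Dakar, Seoul
Level 2: Bern, Manila, Oslo, Quito, Sofia
Level 3: Accra, Cairo, Kigali, Lagos, Perth, Porto, Riga, Tokyo, Vilnius
Level 4: Bogota
Cairo first appears at level 3.

3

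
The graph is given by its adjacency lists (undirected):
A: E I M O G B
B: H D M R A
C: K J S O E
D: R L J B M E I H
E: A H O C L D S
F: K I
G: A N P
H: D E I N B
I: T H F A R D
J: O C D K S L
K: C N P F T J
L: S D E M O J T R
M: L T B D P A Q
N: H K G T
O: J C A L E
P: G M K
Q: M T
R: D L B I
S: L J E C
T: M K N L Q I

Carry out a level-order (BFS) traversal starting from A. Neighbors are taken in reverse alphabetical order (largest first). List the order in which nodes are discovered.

Visit A; enqueue O, M, I, G, E, B → queue [O, M, I, G, E, B]
Visit O; enqueue L, J, C → queue [M, I, G, E, B, L, J, C]
Visit M; enqueue T, Q, P, D → queue [I, G, E, B, L, J, C, T, Q, P, D]
Visit I; enqueue R, H, F → queue [G, E, B, L, J, C, T, Q, P, D, R, H, F]
Visit G; enqueue N → queue [E, B, L, J, C, T, Q, P, D, R, H, F, N]
Visit E; enqueue S → queue [B, L, J, C, T, Q, P, D, R, H, F, N, S]
Visit B → queue [L, J, C, T, Q, P, D, R, H, F, N, S]
Visit L → queue [J, C, T, Q, P, D, R, H, F, N, S]
Visit J; enqueue K → queue [C, T, Q, P, D, R, H, F, N, S, K]
Visit C → queue [T, Q, P, D, R, H, F, N, S, K]
Visit T → queue [Q, P, D, R, H, F, N, S, K]
Visit Q → queue [P, D, R, H, F, N, S, K]
Visit P → queue [D, R, H, F, N, S, K]
Visit D → queue [R, H, F, N, S, K]
Visit R → queue [H, F, N, S, K]
Visit H → queue [F, N, S, K]
Visit F → queue [N, S, K]
Visit N → queue [S, K]
Visit S → queue [K]
Visit K → queue []

A O M I G E B L J C T Q P D R H F N S K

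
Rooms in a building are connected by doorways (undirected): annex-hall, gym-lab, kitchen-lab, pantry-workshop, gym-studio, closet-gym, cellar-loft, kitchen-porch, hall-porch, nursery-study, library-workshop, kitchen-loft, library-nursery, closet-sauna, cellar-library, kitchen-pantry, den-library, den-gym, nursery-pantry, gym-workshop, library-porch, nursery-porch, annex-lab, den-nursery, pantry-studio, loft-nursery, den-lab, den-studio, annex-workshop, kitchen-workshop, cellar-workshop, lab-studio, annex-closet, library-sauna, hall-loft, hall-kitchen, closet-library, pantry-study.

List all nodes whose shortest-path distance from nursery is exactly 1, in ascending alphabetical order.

den, library, loft, pantry, porch, study

Level 0: nursery
Level 1: den, library, loft, pantry, porch, study
Level 2: cellar, closet, gym, hall, kitchen, lab, sauna, studio, workshop
Level 3: annex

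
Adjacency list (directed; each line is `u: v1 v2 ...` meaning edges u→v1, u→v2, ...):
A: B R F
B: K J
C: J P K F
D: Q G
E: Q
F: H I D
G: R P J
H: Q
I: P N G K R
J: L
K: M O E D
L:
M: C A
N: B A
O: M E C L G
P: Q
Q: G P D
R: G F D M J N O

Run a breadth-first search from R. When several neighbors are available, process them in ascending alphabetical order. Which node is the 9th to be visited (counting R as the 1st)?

Visit R; enqueue D, F, G, J, M, N, O → queue [D, F, G, J, M, N, O]
Visit D; enqueue Q → queue [F, G, J, M, N, O, Q]
Visit F; enqueue H, I → queue [G, J, M, N, O, Q, H, I]
Visit G; enqueue P → queue [J, M, N, O, Q, H, I, P]
Visit J; enqueue L → queue [M, N, O, Q, H, I, P, L]
Visit M; enqueue A, C → queue [N, O, Q, H, I, P, L, A, C]
Visit N; enqueue B → queue [O, Q, H, I, P, L, A, C, B]
Visit O; enqueue E → queue [Q, H, I, P, L, A, C, B, E]
Visit Q → queue [H, I, P, L, A, C, B, E]
Visit H → queue [I, P, L, A, C, B, E]
Visit I; enqueue K → queue [P, L, A, C, B, E, K]
Visit P → queue [L, A, C, B, E, K]
Visit L → queue [A, C, B, E, K]
Visit A → queue [C, B, E, K]
Visit C → queue [B, E, K]
Visit B → queue [E, K]
Visit E → queue [K]
Visit K → queue []

Visit order: R, D, F, G, J, M, N, O, Q, H, I, P, L, A, C, B, E, K

Q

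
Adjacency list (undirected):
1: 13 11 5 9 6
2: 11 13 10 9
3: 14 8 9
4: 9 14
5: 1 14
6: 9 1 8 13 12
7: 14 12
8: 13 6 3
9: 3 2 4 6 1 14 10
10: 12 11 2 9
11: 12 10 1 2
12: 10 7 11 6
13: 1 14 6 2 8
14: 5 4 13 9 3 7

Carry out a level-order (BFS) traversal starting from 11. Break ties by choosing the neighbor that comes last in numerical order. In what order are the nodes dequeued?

Visit 11; enqueue 12, 10, 2, 1 → queue [12, 10, 2, 1]
Visit 12; enqueue 7, 6 → queue [10, 2, 1, 7, 6]
Visit 10; enqueue 9 → queue [2, 1, 7, 6, 9]
Visit 2; enqueue 13 → queue [1, 7, 6, 9, 13]
Visit 1; enqueue 5 → queue [7, 6, 9, 13, 5]
Visit 7; enqueue 14 → queue [6, 9, 13, 5, 14]
Visit 6; enqueue 8 → queue [9, 13, 5, 14, 8]
Visit 9; enqueue 4, 3 → queue [13, 5, 14, 8, 4, 3]
Visit 13 → queue [5, 14, 8, 4, 3]
Visit 5 → queue [14, 8, 4, 3]
Visit 14 → queue [8, 4, 3]
Visit 8 → queue [4, 3]
Visit 4 → queue [3]
Visit 3 → queue []

11 → 12 → 10 → 2 → 1 → 7 → 6 → 9 → 13 → 5 → 14 → 8 → 4 → 3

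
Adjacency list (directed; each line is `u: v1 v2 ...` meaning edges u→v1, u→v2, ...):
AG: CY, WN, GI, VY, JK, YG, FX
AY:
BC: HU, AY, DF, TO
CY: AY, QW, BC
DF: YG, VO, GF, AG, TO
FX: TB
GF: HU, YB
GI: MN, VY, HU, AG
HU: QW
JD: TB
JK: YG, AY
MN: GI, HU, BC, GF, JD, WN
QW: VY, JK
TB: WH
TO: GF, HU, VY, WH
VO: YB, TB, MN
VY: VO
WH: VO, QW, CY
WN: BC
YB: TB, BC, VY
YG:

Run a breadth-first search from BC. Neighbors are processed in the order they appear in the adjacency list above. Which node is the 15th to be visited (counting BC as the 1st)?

TB

Visit BC; enqueue HU, AY, DF, TO → queue [HU, AY, DF, TO]
Visit HU; enqueue QW → queue [AY, DF, TO, QW]
Visit AY → queue [DF, TO, QW]
Visit DF; enqueue YG, VO, GF, AG → queue [TO, QW, YG, VO, GF, AG]
Visit TO; enqueue VY, WH → queue [QW, YG, VO, GF, AG, VY, WH]
Visit QW; enqueue JK → queue [YG, VO, GF, AG, VY, WH, JK]
Visit YG → queue [VO, GF, AG, VY, WH, JK]
Visit VO; enqueue YB, TB, MN → queue [GF, AG, VY, WH, JK, YB, TB, MN]
Visit GF → queue [AG, VY, WH, JK, YB, TB, MN]
Visit AG; enqueue CY, WN, GI, FX → queue [VY, WH, JK, YB, TB, MN, CY, WN, GI, FX]
Visit VY → queue [WH, JK, YB, TB, MN, CY, WN, GI, FX]
Visit WH → queue [JK, YB, TB, MN, CY, WN, GI, FX]
Visit JK → queue [YB, TB, MN, CY, WN, GI, FX]
Visit YB → queue [TB, MN, CY, WN, GI, FX]
Visit TB → queue [MN, CY, WN, GI, FX]
Visit MN; enqueue JD → queue [CY, WN, GI, FX, JD]
Visit CY → queue [WN, GI, FX, JD]
Visit WN → queue [GI, FX, JD]
Visit GI → queue [FX, JD]
Visit FX → queue [JD]
Visit JD → queue []

Visit order: BC, HU, AY, DF, TO, QW, YG, VO, GF, AG, VY, WH, JK, YB, TB, MN, CY, WN, GI, FX, JD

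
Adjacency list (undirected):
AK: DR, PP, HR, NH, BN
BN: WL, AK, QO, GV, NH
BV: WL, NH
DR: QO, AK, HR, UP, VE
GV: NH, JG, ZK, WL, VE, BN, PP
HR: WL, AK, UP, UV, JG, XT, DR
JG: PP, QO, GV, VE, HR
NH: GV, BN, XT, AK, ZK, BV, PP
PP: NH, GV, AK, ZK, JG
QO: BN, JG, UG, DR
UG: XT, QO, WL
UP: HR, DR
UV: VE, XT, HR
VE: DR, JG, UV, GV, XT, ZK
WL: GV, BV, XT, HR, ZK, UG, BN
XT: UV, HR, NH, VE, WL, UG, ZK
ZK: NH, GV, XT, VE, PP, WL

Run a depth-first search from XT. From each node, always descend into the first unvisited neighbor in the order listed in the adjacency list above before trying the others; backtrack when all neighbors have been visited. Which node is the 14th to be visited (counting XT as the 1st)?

HR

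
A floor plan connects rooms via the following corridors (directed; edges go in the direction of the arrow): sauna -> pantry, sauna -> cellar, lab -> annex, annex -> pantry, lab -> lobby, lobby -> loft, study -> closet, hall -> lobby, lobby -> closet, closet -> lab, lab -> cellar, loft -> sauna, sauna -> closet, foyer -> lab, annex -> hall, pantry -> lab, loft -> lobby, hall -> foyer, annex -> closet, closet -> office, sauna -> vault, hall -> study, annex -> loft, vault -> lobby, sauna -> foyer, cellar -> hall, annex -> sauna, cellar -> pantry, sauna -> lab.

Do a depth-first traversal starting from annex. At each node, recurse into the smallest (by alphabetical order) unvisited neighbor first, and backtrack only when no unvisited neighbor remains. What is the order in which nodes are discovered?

annex → closet → lab → cellar → hall → foyer → lobby → loft → sauna → pantry → vault → study → office

Visit annex
annex → closet
closet → lab
lab → cellar
cellar → hall
hall → foyer
hall → lobby
lobby → loft
loft → sauna
sauna → pantry
sauna → vault
hall → study
closet → office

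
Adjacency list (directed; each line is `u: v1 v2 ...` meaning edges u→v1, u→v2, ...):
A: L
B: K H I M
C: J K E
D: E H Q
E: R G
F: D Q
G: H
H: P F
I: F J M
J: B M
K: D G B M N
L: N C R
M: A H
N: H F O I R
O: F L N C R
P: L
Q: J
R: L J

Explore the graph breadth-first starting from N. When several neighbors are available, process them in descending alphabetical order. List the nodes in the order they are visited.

Visit N; enqueue R, O, I, H, F → queue [R, O, I, H, F]
Visit R; enqueue L, J → queue [O, I, H, F, L, J]
Visit O; enqueue C → queue [I, H, F, L, J, C]
Visit I; enqueue M → queue [H, F, L, J, C, M]
Visit H; enqueue P → queue [F, L, J, C, M, P]
Visit F; enqueue Q, D → queue [L, J, C, M, P, Q, D]
Visit L → queue [J, C, M, P, Q, D]
Visit J; enqueue B → queue [C, M, P, Q, D, B]
Visit C; enqueue K, E → queue [M, P, Q, D, B, K, E]
Visit M; enqueue A → queue [P, Q, D, B, K, E, A]
Visit P → queue [Q, D, B, K, E, A]
Visit Q → queue [D, B, K, E, A]
Visit D → queue [B, K, E, A]
Visit B → queue [K, E, A]
Visit K; enqueue G → queue [E, A, G]
Visit E → queue [A, G]
Visit A → queue [G]
Visit G → queue []

N, R, O, I, H, F, L, J, C, M, P, Q, D, B, K, E, A, G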